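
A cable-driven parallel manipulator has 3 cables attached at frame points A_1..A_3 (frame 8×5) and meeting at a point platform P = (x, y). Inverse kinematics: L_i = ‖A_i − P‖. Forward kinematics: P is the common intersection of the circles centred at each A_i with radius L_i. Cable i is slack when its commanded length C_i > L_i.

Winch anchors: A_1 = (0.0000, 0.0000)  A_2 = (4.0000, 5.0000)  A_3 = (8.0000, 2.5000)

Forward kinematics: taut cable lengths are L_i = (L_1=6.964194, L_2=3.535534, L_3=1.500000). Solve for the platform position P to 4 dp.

(6.5000, 2.5000)

expand ‖A_i−P‖²=L_i² and subtract eq 1 (k_i ≔ ‖A_i‖²−L_i²)
k_1 = 0.0000+0.0000−48.5000 = -48.5000
eq1−eq2 → [-8.0000  -10.0000]·P = -77.0000
eq1−eq3 → [-16.0000  -5.0000]·P = -116.5000
2×2 solve → P = (6.5000, 2.5000)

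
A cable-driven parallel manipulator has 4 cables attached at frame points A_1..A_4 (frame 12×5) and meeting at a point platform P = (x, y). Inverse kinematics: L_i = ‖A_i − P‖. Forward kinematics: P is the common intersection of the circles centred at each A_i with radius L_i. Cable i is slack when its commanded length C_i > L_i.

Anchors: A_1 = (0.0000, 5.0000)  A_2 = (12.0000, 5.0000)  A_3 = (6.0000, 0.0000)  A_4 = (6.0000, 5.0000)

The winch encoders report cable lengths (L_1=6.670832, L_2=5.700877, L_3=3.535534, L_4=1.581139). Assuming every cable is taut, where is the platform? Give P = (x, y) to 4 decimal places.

each cable: (A_i−P)·(A_i−P) = L_i²; let c_i = ‖A_i‖²−L_i²
c_1 = 0.0000+25.0000−44.5000 = -19.5000
row 1: -24.0000x + 0.0000y = -156.0000  (c_2=136.5000)
row 2: -12.0000x + 10.0000y = -43.0000  (c_3=23.5000)
row 3: -12.0000x + 0.0000y = -78.0000  (c_4=58.5000)
Cramer on rows 1–2 → x = 6.5000, y = 3.5000
check cable 4: ‖A_4−P‖² = 2.5000 ≈ L_4² = 2.5000 ✓

(6.5000, 3.5000)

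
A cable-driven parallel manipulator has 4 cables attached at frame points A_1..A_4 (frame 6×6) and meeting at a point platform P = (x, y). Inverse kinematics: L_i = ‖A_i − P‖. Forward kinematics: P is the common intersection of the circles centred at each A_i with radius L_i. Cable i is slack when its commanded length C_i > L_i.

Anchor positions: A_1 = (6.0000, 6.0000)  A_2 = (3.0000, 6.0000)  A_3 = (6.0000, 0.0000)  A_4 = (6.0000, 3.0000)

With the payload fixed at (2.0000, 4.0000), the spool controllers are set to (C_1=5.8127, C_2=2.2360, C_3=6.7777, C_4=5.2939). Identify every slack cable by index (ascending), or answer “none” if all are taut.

i=1: geometric 4.4721 vs commanded 5.8127 ⇒ slack
i=2: geometric 2.2361 vs commanded 2.2360 ⇒ taut
i=3: geometric 5.6569 vs commanded 6.7777 ⇒ slack
i=4: geometric 4.1231 vs commanded 5.2939 ⇒ slack

1, 3, 4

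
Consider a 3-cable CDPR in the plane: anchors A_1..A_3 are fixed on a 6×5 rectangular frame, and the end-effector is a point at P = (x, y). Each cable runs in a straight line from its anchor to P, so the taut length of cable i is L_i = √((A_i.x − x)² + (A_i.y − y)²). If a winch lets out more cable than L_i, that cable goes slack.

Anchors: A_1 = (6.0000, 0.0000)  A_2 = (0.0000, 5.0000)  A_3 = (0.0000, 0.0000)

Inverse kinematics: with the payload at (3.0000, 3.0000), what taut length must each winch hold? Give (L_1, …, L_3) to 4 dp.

L_1 = √((6.0000−3.0000)² + (0.0000−3.0000)²) = 4.2426
L_2 = √((0.0000−3.0000)² + (5.0000−3.0000)²) = 3.6056
L_3 = √((0.0000−3.0000)² + (0.0000−3.0000)²) = 4.2426

(4.2426, 3.6056, 4.2426)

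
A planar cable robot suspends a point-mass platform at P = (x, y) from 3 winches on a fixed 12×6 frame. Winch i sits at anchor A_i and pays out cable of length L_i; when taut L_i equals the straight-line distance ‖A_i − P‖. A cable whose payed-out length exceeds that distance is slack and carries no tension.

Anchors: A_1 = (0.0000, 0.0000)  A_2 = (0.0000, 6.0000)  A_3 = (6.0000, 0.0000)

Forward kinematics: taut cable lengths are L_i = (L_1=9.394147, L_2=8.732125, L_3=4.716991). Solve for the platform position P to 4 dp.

(8.5000, 4.0000)

expand ‖A_i−P‖²=L_i² and subtract eq 1 (q_i ≔ ‖A_i‖²−L_i²)
q_1 = 0.0000+0.0000−88.2500 = -88.2500
eq1−eq2 → [0.0000  -12.0000]·P = -48.0000
eq1−eq3 → [-12.0000  0.0000]·P = -102.0000
2×2 solve → P = (8.5000, 4.0000)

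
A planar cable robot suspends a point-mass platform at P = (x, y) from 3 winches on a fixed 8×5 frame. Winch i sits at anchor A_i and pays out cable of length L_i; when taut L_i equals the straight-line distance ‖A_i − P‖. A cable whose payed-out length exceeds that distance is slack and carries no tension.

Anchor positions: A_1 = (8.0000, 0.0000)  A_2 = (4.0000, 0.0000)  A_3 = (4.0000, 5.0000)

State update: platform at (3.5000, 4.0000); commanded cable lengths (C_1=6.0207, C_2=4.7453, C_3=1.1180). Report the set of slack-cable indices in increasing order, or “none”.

i=1: geometric 6.0208 vs commanded 6.0207 ⇒ taut
i=2: geometric 4.0311 vs commanded 4.7453 ⇒ slack
i=3: geometric 1.1180 vs commanded 1.1180 ⇒ taut

2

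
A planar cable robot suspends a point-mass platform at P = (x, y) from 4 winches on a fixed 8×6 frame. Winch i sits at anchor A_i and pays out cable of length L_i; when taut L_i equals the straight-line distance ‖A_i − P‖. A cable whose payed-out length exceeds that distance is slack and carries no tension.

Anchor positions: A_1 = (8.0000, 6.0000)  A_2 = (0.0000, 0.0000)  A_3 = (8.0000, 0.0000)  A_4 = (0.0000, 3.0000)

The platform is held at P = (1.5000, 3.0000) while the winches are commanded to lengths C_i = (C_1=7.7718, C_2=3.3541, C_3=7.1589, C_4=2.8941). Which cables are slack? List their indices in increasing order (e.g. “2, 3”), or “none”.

1, 4

cable 1: L_1 = ‖A_1−P‖ = 7.1589;  C_1 = 7.7718 → slack
cable 2: L_2 = ‖A_2−P‖ = 3.3541;  C_2 = 3.3541 → taut
cable 3: L_3 = ‖A_3−P‖ = 7.1589;  C_3 = 7.1589 → taut
cable 4: L_4 = ‖A_4−P‖ = 1.5000;  C_4 = 2.8941 → slack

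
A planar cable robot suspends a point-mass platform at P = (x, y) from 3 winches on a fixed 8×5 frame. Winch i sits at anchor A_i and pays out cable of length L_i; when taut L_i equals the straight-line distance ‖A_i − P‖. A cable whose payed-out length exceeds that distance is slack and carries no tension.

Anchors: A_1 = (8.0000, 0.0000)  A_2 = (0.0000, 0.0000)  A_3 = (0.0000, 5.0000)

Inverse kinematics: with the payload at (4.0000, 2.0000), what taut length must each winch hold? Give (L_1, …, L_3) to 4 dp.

L_1: Δ = A_1−P = (4.0000, -2.0000) → ‖Δ‖ = √20.0000 = 4.4721
L_2: Δ = A_2−P = (-4.0000, -2.0000) → ‖Δ‖ = √20.0000 = 4.4721
L_3: Δ = A_3−P = (-4.0000, 3.0000) → ‖Δ‖ = √25.0000 = 5.0000

(4.4721, 4.4721, 5.0000)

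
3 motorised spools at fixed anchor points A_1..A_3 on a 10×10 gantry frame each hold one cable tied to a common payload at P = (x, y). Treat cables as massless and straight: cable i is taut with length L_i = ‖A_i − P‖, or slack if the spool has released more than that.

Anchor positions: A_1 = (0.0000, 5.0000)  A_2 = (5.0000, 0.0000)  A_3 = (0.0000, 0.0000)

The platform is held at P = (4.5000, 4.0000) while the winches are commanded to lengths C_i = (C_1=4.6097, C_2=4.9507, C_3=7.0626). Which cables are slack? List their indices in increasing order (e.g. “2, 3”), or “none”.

cable 1: √((-4.5000)²+(1.0000)²)=4.6098, C_1=4.6097: taut
cable 2: √((0.5000)²+(-4.0000)²)=4.0311, C_2=4.9507: slack
cable 3: √((-4.5000)²+(-4.0000)²)=6.0208, C_3=7.0626: slack

2, 3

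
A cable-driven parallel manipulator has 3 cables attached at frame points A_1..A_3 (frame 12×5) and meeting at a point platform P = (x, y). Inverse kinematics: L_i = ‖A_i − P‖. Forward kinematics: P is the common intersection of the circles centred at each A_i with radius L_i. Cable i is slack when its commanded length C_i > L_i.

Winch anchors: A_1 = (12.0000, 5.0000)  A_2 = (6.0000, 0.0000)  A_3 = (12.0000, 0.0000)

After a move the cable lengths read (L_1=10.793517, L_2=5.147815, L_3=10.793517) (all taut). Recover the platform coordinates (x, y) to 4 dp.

(1.5000, 2.5000)

each cable: (A_i−P)·(A_i−P) = L_i²; let q_i = ‖A_i‖²−L_i²
q_1 = 144.0000+25.0000−116.5000 = 52.5000
row 1: 12.0000x + 10.0000y = 43.0000  (q_2=9.5000)
row 2: 0.0000x + 10.0000y = 25.0000  (q_3=27.5000)
Cramer on rows 1–2 → x = 1.5000, y = 2.5000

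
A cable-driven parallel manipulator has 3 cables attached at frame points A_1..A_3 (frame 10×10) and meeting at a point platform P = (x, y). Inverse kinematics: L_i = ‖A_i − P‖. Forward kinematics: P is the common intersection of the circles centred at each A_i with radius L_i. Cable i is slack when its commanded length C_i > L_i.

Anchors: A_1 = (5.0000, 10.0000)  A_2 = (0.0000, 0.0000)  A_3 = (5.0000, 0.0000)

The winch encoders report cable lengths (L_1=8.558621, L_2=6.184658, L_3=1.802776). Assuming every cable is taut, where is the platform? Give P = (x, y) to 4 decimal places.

(6.0000, 1.5000)

circle eqns → linear via eq_j − eq_1; set c_j = A_j·A_j − L_j²
c_1 = 25.0000+100.0000−73.2500 = 51.7500
10.0000·x + 20.0000·y = c_1−c_2 = 90.0000
0.0000·x + 20.0000·y = c_1−c_3 = 30.0000
solve first two rows → x=6.0000, y=1.5000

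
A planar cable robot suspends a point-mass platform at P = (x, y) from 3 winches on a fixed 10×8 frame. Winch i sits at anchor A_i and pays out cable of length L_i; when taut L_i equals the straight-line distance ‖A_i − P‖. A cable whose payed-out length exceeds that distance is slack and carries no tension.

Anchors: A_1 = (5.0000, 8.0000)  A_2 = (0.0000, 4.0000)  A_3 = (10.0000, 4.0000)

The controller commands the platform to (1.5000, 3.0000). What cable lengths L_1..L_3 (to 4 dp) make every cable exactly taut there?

L_1 = √((5.0000−1.5000)² + (8.0000−3.0000)²) = 6.1033
L_2 = √((0.0000−1.5000)² + (4.0000−3.0000)²) = 1.8028
L_3 = √((10.0000−1.5000)² + (4.0000−3.0000)²) = 8.5586

(6.1033, 1.8028, 8.5586)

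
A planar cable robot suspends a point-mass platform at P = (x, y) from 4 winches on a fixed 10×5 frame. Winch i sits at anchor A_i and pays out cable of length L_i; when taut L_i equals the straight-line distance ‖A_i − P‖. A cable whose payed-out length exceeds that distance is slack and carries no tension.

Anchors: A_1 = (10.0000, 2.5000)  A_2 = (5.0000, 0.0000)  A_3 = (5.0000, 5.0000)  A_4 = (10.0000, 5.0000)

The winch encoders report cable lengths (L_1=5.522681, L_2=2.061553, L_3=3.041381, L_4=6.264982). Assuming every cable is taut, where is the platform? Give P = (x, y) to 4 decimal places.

each cable: (A_i−P)·(A_i−P) = L_i²; let c_i = ‖A_i‖²−L_i²
c_1 = 100.0000+6.2500−30.5000 = 75.7500
row 1: 10.0000x + 5.0000y = 55.0000  (c_2=20.7500)
row 2: 10.0000x − 5.0000y = 35.0000  (c_3=40.7500)
row 3: 0.0000x − 5.0000y = -10.0000  (c_4=85.7500)
Cramer on rows 1–2 → x = 4.5000, y = 2.0000
check cable 4: ‖A_4−P‖² = 39.2500 ≈ L_4² = 39.2500 ✓

(4.5000, 2.0000)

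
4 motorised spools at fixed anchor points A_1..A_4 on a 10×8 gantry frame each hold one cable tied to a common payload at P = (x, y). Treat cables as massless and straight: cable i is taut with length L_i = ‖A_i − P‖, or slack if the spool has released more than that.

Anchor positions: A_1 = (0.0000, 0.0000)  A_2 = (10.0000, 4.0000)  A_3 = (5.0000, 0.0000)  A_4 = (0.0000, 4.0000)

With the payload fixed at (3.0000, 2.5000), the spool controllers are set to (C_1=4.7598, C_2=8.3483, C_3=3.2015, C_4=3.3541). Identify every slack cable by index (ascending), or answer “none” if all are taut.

1, 2

cable 1: L_1 = ‖A_1−P‖ = 3.9051;  C_1 = 4.7598 → slack
cable 2: L_2 = ‖A_2−P‖ = 7.1589;  C_2 = 8.3483 → slack
cable 3: L_3 = ‖A_3−P‖ = 3.2016;  C_3 = 3.2015 → taut
cable 4: L_4 = ‖A_4−P‖ = 3.3541;  C_4 = 3.3541 → taut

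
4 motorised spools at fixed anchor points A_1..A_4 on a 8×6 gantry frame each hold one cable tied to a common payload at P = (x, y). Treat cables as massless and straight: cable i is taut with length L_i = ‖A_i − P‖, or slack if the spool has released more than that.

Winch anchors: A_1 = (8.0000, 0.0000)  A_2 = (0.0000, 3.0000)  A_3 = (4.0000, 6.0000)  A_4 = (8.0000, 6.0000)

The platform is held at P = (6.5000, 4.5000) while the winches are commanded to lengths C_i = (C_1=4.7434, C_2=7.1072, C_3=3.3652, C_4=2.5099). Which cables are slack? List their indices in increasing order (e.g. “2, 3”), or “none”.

2, 3, 4

cable 1: L_1 = ‖A_1−P‖ = 4.7434;  C_1 = 4.7434 → taut
cable 2: L_2 = ‖A_2−P‖ = 6.6708;  C_2 = 7.1072 → slack
cable 3: L_3 = ‖A_3−P‖ = 2.9155;  C_3 = 3.3652 → slack
cable 4: L_4 = ‖A_4−P‖ = 2.1213;  C_4 = 2.5099 → slack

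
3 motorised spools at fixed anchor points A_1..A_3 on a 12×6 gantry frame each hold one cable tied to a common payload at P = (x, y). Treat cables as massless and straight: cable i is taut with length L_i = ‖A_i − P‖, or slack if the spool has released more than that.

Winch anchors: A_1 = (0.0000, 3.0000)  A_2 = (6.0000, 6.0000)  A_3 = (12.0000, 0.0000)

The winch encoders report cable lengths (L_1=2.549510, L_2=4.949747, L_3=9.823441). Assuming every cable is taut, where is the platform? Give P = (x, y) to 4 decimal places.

(2.5000, 2.5000)

each cable: (A_i−P)·(A_i−P) = L_i²; let k_i = ‖A_i‖²−L_i²
k_1 = 0.0000+9.0000−6.5000 = 2.5000
row 1: -12.0000x − 6.0000y = -45.0000  (k_2=47.5000)
row 2: -24.0000x + 6.0000y = -45.0000  (k_3=47.5000)
Cramer on rows 1–2 → x = 2.5000, y = 2.5000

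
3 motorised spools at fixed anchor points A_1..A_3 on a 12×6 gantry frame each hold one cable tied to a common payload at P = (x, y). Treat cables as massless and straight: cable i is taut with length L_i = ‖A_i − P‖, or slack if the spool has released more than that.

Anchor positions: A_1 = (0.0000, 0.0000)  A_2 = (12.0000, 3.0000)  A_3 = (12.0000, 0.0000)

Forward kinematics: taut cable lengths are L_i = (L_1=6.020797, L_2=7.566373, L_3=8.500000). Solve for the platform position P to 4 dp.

(4.5000, 4.0000)

each cable: (A_i−P)·(A_i−P) = L_i²; let c_i = ‖A_i‖²−L_i²
c_1 = 0.0000+0.0000−36.2500 = -36.2500
row 1: -24.0000x − 6.0000y = -132.0000  (c_2=95.7500)
row 2: -24.0000x + 0.0000y = -108.0000  (c_3=71.7500)
Cramer on rows 1–2 → x = 4.5000, y = 4.0000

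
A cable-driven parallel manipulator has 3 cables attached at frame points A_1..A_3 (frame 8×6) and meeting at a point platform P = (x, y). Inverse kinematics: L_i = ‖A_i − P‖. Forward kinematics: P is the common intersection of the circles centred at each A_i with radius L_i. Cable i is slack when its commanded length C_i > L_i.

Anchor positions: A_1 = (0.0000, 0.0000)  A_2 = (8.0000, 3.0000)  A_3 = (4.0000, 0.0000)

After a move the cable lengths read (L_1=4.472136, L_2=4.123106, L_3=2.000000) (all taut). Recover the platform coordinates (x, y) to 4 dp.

expand ‖A_i−P‖²=L_i² and subtract eq 1 (c_i ≔ ‖A_i‖²−L_i²)
c_1 = 0.0000+0.0000−20.0000 = -20.0000
eq1−eq2 → [-16.0000  -6.0000]·P = -76.0000
eq1−eq3 → [-8.0000  0.0000]·P = -32.0000
2×2 solve → P = (4.0000, 2.0000)

(4.0000, 2.0000)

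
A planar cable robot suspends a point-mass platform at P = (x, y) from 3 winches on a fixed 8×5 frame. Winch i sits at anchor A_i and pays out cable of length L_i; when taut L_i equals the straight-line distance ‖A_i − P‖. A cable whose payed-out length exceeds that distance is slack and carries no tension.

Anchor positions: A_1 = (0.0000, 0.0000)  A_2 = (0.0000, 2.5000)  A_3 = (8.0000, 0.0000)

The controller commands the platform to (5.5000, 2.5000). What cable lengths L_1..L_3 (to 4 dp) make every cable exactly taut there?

(6.0415, 5.5000, 3.5355)

cable 1: Δx=-5.5000, Δy=-2.5000; L_1 = √(Δx²+Δy²) = 6.0415
cable 2: Δx=-5.5000, Δy=0.0000; L_2 = √(Δx²+Δy²) = 5.5000
cable 3: Δx=2.5000, Δy=-2.5000; L_3 = √(Δx²+Δy²) = 3.5355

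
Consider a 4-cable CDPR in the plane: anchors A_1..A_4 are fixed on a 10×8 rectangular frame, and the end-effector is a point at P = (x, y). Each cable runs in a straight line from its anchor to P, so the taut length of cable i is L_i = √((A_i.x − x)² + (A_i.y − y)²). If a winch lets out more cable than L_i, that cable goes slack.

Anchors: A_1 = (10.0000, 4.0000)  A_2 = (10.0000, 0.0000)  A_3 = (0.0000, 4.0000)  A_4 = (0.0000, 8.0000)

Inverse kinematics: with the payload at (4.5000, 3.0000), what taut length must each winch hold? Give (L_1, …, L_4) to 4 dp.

L_1 = √((10.0000−4.5000)² + (4.0000−3.0000)²) = 5.5902
L_2 = √((10.0000−4.5000)² + (0.0000−3.0000)²) = 6.2650
L_3 = √((0.0000−4.5000)² + (4.0000−3.0000)²) = 4.6098
L_4 = √((0.0000−4.5000)² + (8.0000−3.0000)²) = 6.7268

(5.5902, 6.2650, 4.6098, 6.7268)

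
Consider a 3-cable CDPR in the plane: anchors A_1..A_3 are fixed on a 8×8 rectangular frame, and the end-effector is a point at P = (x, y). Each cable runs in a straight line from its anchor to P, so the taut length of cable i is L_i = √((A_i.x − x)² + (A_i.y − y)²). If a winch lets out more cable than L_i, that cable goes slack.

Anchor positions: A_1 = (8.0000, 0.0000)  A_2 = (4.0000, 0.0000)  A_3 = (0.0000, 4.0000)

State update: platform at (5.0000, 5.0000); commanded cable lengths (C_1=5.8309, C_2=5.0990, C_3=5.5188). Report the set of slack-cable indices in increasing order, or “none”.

3

cable 1: L_1 = ‖A_1−P‖ = 5.8310;  C_1 = 5.8309 → taut
cable 2: L_2 = ‖A_2−P‖ = 5.0990;  C_2 = 5.0990 → taut
cable 3: L_3 = ‖A_3−P‖ = 5.0990;  C_3 = 5.5188 → slack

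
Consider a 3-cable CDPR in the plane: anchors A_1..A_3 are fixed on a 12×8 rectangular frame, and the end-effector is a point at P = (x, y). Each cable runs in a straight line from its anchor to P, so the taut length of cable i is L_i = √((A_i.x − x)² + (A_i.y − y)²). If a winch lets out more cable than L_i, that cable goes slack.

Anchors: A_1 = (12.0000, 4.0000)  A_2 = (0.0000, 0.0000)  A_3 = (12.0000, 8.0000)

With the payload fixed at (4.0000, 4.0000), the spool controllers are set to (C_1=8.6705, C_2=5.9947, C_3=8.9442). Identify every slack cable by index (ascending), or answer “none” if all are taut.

1, 2

cable 1: √((8.0000)²+(0.0000)²)=8.0000, C_1=8.6705: slack
cable 2: √((-4.0000)²+(-4.0000)²)=5.6569, C_2=5.9947: slack
cable 3: √((8.0000)²+(4.0000)²)=8.9443, C_3=8.9442: taut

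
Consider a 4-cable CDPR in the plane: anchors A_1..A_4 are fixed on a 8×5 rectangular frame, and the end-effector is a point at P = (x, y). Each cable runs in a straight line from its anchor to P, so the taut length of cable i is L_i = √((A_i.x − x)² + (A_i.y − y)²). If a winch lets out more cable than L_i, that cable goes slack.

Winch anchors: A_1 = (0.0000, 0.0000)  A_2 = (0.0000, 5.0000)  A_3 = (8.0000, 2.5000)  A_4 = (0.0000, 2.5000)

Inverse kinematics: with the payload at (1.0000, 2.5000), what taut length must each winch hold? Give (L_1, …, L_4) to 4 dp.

(2.6926, 2.6926, 7.0000, 1.0000)

L_1: Δ = A_1−P = (-1.0000, -2.5000) → ‖Δ‖ = √7.2500 = 2.6926
L_2: Δ = A_2−P = (-1.0000, 2.5000) → ‖Δ‖ = √7.2500 = 2.6926
L_3: Δ = A_3−P = (7.0000, 0.0000) → ‖Δ‖ = √49.0000 = 7.0000
L_4: Δ = A_4−P = (-1.0000, 0.0000) → ‖Δ‖ = √1.0000 = 1.0000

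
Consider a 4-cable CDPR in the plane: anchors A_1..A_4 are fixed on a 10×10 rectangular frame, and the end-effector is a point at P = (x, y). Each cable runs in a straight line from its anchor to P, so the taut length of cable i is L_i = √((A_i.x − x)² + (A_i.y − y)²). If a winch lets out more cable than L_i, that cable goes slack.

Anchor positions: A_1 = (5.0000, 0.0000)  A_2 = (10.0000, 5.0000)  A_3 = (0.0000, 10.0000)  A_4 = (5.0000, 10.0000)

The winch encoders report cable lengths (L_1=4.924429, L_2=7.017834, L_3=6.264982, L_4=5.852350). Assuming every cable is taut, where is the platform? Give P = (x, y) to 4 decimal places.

each cable: (A_i−P)·(A_i−P) = L_i²; let q_i = ‖A_i‖²−L_i²
q_1 = 25.0000+0.0000−24.2500 = 0.7500
row 1: -10.0000x − 10.0000y = -75.0000  (q_2=75.7500)
row 2: 10.0000x − 20.0000y = -60.0000  (q_3=60.7500)
row 3: 0.0000x − 20.0000y = -90.0000  (q_4=90.7500)
Cramer on rows 1–2 → x = 3.0000, y = 4.5000
check cable 4: ‖A_4−P‖² = 34.2500 ≈ L_4² = 34.2500 ✓

(3.0000, 4.5000)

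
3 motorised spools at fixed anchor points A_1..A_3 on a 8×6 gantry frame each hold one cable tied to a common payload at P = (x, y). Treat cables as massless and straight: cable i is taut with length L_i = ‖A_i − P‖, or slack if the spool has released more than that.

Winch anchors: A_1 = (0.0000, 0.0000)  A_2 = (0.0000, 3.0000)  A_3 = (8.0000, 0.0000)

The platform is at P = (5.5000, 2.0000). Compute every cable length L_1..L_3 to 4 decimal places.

(5.8523, 5.5902, 3.2016)

cable 1: Δx=-5.5000, Δy=-2.0000; L_1 = √(Δx²+Δy²) = 5.8523
cable 2: Δx=-5.5000, Δy=1.0000; L_2 = √(Δx²+Δy²) = 5.5902
cable 3: Δx=2.5000, Δy=-2.0000; L_3 = √(Δx²+Δy²) = 3.2016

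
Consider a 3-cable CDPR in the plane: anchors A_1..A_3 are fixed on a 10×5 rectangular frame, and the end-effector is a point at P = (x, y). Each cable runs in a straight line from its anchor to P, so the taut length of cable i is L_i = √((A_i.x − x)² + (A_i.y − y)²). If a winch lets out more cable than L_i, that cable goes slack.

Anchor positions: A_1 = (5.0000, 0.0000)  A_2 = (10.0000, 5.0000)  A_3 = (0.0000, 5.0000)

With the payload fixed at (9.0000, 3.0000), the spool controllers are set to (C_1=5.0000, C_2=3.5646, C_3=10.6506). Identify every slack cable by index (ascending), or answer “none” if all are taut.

cable 1: L_1 = ‖A_1−P‖ = 5.0000;  C_1 = 5.0000 → taut
cable 2: L_2 = ‖A_2−P‖ = 2.2361;  C_2 = 3.5646 → slack
cable 3: L_3 = ‖A_3−P‖ = 9.2195;  C_3 = 10.6506 → slack

2, 3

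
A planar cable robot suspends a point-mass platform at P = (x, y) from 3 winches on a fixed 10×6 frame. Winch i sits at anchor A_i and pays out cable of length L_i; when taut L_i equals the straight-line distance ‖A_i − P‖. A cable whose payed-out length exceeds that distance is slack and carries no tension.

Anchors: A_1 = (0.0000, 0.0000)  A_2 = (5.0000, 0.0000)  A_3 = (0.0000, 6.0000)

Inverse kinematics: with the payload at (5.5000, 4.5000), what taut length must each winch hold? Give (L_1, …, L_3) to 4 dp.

(7.1063, 4.5277, 5.7009)

cable 1: Δx=-5.5000, Δy=-4.5000; L_1 = √(Δx²+Δy²) = 7.1063
cable 2: Δx=-0.5000, Δy=-4.5000; L_2 = √(Δx²+Δy²) = 4.5277
cable 3: Δx=-5.5000, Δy=1.5000; L_3 = √(Δx²+Δy²) = 5.7009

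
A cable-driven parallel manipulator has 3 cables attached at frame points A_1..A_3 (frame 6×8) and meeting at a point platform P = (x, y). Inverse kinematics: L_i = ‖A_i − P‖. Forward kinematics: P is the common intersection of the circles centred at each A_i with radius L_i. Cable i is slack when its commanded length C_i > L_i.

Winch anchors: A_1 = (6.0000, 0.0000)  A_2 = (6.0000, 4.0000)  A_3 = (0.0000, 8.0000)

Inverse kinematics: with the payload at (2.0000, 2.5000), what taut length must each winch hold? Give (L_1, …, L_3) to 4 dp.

(4.7170, 4.2720, 5.8523)

cable 1: Δx=4.0000, Δy=-2.5000; L_1 = √(Δx²+Δy²) = 4.7170
cable 2: Δx=4.0000, Δy=1.5000; L_2 = √(Δx²+Δy²) = 4.2720
cable 3: Δx=-2.0000, Δy=5.5000; L_3 = √(Δx²+Δy²) = 5.8523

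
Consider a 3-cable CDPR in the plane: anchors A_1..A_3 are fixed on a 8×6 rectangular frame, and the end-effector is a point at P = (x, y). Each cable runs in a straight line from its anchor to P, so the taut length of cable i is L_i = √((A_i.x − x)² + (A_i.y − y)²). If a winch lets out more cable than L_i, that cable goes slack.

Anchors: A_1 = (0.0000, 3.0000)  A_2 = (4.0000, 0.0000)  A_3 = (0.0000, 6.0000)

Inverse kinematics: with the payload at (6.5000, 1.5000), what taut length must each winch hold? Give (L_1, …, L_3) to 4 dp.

(6.6708, 2.9155, 7.9057)

L_1: Δ = A_1−P = (-6.5000, 1.5000) → ‖Δ‖ = √44.5000 = 6.6708
L_2: Δ = A_2−P = (-2.5000, -1.5000) → ‖Δ‖ = √8.5000 = 2.9155
L_3: Δ = A_3−P = (-6.5000, 4.5000) → ‖Δ‖ = √62.5000 = 7.9057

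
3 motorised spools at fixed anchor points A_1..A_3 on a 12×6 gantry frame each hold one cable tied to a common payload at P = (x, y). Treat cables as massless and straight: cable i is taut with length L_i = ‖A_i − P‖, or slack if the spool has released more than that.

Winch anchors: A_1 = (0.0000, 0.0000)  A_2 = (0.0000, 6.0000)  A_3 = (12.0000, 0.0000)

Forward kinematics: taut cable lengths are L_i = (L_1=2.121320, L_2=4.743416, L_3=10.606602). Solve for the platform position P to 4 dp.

(1.5000, 1.5000)

circle eqns → linear via eq_j − eq_1; set k_j = A_j·A_j − L_j²
k_1 = 0.0000+0.0000−4.5000 = -4.5000
0.0000·x − 12.0000·y = k_1−k_2 = -18.0000
-24.0000·x + 0.0000·y = k_1−k_3 = -36.0000
solve first two rows → x=1.5000, y=1.5000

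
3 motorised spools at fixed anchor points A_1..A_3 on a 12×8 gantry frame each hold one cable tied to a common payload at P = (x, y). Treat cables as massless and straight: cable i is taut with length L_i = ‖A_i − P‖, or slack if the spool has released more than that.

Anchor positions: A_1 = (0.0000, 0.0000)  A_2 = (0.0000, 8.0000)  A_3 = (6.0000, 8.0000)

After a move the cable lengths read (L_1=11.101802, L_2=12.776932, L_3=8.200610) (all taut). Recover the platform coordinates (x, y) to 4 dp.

(11.0000, 1.5000)

each cable: (A_i−P)·(A_i−P) = L_i²; let q_i = ‖A_i‖²−L_i²
q_1 = 0.0000+0.0000−123.2500 = -123.2500
row 1: 0.0000x − 16.0000y = -24.0000  (q_2=-99.2500)
row 2: -12.0000x − 16.0000y = -156.0000  (q_3=32.7500)
Cramer on rows 1–2 → x = 11.0000, y = 1.5000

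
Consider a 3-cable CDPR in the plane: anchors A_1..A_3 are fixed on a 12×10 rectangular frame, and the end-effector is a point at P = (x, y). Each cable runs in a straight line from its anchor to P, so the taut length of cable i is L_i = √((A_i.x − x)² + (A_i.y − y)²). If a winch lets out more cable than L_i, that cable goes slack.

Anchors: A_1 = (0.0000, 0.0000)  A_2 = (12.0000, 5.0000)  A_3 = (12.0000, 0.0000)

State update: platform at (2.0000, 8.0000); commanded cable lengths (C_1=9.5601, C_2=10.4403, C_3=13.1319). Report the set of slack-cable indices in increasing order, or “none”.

1, 3

cable 1: √((-2.0000)²+(-8.0000)²)=8.2462, C_1=9.5601: slack
cable 2: √((10.0000)²+(-3.0000)²)=10.4403, C_2=10.4403: taut
cable 3: √((10.0000)²+(-8.0000)²)=12.8062, C_3=13.1319: slack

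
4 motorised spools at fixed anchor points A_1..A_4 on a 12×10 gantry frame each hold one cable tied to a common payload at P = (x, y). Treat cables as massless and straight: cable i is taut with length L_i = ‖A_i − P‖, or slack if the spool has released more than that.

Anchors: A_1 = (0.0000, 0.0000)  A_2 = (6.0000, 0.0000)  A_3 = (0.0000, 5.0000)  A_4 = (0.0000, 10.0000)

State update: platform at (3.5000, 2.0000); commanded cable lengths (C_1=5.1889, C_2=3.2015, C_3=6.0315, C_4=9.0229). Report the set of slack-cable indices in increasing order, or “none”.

1, 3, 4

cable 1: L_1 = ‖A_1−P‖ = 4.0311;  C_1 = 5.1889 → slack
cable 2: L_2 = ‖A_2−P‖ = 3.2016;  C_2 = 3.2015 → taut
cable 3: L_3 = ‖A_3−P‖ = 4.6098;  C_3 = 6.0315 → slack
cable 4: L_4 = ‖A_4−P‖ = 8.7321;  C_4 = 9.0229 → slack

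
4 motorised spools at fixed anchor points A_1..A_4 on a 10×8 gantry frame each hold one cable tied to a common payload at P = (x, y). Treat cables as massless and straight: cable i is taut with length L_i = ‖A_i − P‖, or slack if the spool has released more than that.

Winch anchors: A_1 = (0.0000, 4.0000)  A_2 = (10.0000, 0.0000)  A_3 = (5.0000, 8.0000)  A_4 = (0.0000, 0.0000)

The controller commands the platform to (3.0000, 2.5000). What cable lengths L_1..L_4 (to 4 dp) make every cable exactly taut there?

(3.3541, 7.4330, 5.8523, 3.9051)

L_1 = √((0.0000−3.0000)² + (4.0000−2.5000)²) = 3.3541
L_2 = √((10.0000−3.0000)² + (0.0000−2.5000)²) = 7.4330
L_3 = √((5.0000−3.0000)² + (8.0000−2.5000)²) = 5.8523
L_4 = √((0.0000−3.0000)² + (0.0000−2.5000)²) = 3.9051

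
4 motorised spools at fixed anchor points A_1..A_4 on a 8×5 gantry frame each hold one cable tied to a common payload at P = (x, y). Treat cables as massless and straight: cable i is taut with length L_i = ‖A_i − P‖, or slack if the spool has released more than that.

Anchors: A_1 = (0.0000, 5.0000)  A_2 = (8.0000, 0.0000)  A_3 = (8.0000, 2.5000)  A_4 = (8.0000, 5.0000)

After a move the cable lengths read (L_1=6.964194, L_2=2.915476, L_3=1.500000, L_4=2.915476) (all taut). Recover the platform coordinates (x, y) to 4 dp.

(6.5000, 2.5000)

circle eqns → linear via eq_j − eq_1; set k_j = A_j·A_j − L_j²
k_1 = 0.0000+25.0000−48.5000 = -23.5000
-16.0000·x + 10.0000·y = k_1−k_2 = -79.0000
-16.0000·x + 5.0000·y = k_1−k_3 = -91.5000
-16.0000·x + 0.0000·y = k_1−k_4 = -104.0000
solve first two rows → x=6.5000, y=2.5000
check cable 4: ‖A_4−P‖² = 8.5000 ≈ L_4² = 8.5000 ✓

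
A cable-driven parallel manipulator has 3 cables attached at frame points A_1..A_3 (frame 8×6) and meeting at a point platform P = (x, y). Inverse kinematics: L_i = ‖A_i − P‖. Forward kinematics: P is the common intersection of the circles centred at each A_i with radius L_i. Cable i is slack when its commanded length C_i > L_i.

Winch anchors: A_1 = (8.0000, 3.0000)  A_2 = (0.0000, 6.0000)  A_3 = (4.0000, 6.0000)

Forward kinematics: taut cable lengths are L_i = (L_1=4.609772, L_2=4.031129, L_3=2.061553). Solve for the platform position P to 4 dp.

circle eqns → linear via eq_j − eq_1; set k_j = A_j·A_j − L_j²
k_1 = 64.0000+9.0000−21.2500 = 51.7500
16.0000·x − 6.0000·y = k_1−k_2 = 32.0000
8.0000·x − 6.0000·y = k_1−k_3 = 4.0000
solve first two rows → x=3.5000, y=4.0000

(3.5000, 4.0000)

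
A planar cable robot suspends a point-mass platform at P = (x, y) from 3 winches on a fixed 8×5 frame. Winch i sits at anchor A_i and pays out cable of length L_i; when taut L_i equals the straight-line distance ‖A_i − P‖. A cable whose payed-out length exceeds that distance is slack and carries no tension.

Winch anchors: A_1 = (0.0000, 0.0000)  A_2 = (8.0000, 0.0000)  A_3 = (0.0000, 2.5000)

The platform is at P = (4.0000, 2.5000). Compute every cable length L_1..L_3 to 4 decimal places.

cable 1: Δx=-4.0000, Δy=-2.5000; L_1 = √(Δx²+Δy²) = 4.7170
cable 2: Δx=4.0000, Δy=-2.5000; L_2 = √(Δx²+Δy²) = 4.7170
cable 3: Δx=-4.0000, Δy=0.0000; L_3 = √(Δx²+Δy²) = 4.0000

(4.7170, 4.7170, 4.0000)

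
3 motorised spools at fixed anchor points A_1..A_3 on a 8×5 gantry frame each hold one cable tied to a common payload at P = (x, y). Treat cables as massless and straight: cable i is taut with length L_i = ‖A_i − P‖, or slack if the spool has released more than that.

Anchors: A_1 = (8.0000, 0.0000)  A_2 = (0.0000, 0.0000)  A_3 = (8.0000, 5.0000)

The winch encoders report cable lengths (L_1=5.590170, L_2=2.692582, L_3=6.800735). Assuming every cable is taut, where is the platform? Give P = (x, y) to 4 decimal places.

each cable: (A_i−P)·(A_i−P) = L_i²; let k_i = ‖A_i‖²−L_i²
k_1 = 64.0000+0.0000−31.2500 = 32.7500
row 1: 16.0000x + 0.0000y = 40.0000  (k_2=-7.2500)
row 2: 0.0000x − 10.0000y = -10.0000  (k_3=42.7500)
Cramer on rows 1–2 → x = 2.5000, y = 1.0000

(2.5000, 1.0000)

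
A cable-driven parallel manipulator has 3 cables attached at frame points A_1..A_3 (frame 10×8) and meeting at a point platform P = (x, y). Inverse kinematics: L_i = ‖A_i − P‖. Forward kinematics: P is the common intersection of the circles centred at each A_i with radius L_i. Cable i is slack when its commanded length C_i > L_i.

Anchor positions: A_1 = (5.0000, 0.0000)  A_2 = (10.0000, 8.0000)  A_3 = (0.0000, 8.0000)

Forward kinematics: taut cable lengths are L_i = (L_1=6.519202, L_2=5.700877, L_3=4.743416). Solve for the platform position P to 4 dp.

(4.5000, 6.5000)

circle eqns → linear via eq_j − eq_1; set k_j = A_j·A_j − L_j²
k_1 = 25.0000+0.0000−42.5000 = -17.5000
-10.0000·x − 16.0000·y = k_1−k_2 = -149.0000
10.0000·x − 16.0000·y = k_1−k_3 = -59.0000
solve first two rows → x=4.5000, y=6.5000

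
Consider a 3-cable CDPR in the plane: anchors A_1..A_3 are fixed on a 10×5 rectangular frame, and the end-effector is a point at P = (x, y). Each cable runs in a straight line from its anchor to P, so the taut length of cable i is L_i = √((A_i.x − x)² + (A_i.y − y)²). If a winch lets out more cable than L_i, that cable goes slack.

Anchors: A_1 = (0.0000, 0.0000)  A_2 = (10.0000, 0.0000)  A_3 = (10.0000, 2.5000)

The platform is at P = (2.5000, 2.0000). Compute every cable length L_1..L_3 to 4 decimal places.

L_1: Δ = A_1−P = (-2.5000, -2.0000) → ‖Δ‖ = √10.2500 = 3.2016
L_2: Δ = A_2−P = (7.5000, -2.0000) → ‖Δ‖ = √60.2500 = 7.7621
L_3: Δ = A_3−P = (7.5000, 0.5000) → ‖Δ‖ = √56.5000 = 7.5166

(3.2016, 7.7621, 7.5166)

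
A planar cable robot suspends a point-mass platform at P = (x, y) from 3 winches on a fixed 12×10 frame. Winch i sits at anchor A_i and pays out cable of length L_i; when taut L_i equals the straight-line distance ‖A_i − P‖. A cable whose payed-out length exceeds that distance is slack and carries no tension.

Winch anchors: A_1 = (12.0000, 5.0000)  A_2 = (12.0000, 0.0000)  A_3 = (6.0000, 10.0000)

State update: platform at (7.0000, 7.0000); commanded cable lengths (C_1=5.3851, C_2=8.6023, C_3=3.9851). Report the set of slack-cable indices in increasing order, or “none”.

cable 1: √((5.0000)²+(-2.0000)²)=5.3852, C_1=5.3851: taut
cable 2: √((5.0000)²+(-7.0000)²)=8.6023, C_2=8.6023: taut
cable 3: √((-1.0000)²+(3.0000)²)=3.1623, C_3=3.9851: slack

3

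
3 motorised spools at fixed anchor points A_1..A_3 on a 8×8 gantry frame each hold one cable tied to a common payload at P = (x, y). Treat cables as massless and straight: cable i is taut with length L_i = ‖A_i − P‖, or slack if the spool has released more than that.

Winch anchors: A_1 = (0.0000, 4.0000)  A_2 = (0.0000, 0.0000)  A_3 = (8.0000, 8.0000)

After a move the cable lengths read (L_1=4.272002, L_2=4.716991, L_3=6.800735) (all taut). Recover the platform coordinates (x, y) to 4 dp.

each cable: (A_i−P)·(A_i−P) = L_i²; let k_i = ‖A_i‖²−L_i²
k_1 = 0.0000+16.0000−18.2500 = -2.2500
row 1: 0.0000x + 8.0000y = 20.0000  (k_2=-22.2500)
row 2: -16.0000x − 8.0000y = -84.0000  (k_3=81.7500)
Cramer on rows 1–2 → x = 4.0000, y = 2.5000

(4.0000, 2.5000)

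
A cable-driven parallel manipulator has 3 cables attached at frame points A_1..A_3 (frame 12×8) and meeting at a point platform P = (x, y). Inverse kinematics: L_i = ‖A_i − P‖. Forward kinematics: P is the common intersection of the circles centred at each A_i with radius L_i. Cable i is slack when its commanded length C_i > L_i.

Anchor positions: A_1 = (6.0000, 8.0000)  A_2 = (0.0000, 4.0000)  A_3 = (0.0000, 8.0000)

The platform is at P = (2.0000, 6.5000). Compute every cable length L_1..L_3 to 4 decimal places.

(4.2720, 3.2016, 2.5000)

L_1: Δ = A_1−P = (4.0000, 1.5000) → ‖Δ‖ = √18.2500 = 4.2720
L_2: Δ = A_2−P = (-2.0000, -2.5000) → ‖Δ‖ = √10.2500 = 3.2016
L_3: Δ = A_3−P = (-2.0000, 1.5000) → ‖Δ‖ = √6.2500 = 2.5000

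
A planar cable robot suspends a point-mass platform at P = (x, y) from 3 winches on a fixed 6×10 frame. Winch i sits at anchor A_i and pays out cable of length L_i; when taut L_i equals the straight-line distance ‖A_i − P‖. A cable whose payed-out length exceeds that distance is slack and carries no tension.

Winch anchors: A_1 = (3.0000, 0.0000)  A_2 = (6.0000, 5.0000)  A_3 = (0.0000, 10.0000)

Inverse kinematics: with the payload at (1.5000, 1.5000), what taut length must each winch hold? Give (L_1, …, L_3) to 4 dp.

(2.1213, 5.7009, 8.6313)

L_1: Δ = A_1−P = (1.5000, -1.5000) → ‖Δ‖ = √4.5000 = 2.1213
L_2: Δ = A_2−P = (4.5000, 3.5000) → ‖Δ‖ = √32.5000 = 5.7009
L_3: Δ = A_3−P = (-1.5000, 8.5000) → ‖Δ‖ = √74.5000 = 8.6313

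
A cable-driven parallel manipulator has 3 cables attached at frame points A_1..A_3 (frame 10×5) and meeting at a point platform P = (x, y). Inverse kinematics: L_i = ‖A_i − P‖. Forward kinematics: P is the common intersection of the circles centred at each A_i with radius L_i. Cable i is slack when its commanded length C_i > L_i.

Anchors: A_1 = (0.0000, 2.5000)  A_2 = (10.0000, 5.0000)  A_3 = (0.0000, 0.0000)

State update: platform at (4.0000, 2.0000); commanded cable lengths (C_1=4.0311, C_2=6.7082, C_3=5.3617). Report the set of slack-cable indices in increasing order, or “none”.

3

cable 1: L_1 = ‖A_1−P‖ = 4.0311;  C_1 = 4.0311 → taut
cable 2: L_2 = ‖A_2−P‖ = 6.7082;  C_2 = 6.7082 → taut
cable 3: L_3 = ‖A_3−P‖ = 4.4721;  C_3 = 5.3617 → slack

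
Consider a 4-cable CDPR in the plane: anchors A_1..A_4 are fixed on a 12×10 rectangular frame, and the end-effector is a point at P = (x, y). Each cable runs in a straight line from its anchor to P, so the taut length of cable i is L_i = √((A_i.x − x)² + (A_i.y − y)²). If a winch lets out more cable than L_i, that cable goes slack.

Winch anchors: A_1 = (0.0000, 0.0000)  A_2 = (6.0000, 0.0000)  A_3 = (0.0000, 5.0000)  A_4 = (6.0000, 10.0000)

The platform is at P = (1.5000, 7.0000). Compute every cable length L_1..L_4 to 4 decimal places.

cable 1: Δx=-1.5000, Δy=-7.0000; L_1 = √(Δx²+Δy²) = 7.1589
cable 2: Δx=4.5000, Δy=-7.0000; L_2 = √(Δx²+Δy²) = 8.3217
cable 3: Δx=-1.5000, Δy=-2.0000; L_3 = √(Δx²+Δy²) = 2.5000
cable 4: Δx=4.5000, Δy=3.0000; L_4 = √(Δx²+Δy²) = 5.4083

(7.1589, 8.3217, 2.5000, 5.4083)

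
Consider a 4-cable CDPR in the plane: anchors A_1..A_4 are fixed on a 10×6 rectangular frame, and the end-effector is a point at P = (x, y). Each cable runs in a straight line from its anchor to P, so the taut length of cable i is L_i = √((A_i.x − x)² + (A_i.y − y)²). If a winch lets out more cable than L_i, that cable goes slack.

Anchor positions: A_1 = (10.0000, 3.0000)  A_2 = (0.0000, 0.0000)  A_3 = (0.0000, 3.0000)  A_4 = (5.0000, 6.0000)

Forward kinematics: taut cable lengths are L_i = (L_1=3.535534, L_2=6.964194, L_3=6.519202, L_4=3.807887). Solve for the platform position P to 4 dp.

(6.5000, 2.5000)

expand ‖A_i−P‖²=L_i² and subtract eq 1 (q_i ≔ ‖A_i‖²−L_i²)
q_1 = 100.0000+9.0000−12.5000 = 96.5000
eq1−eq2 → [20.0000  6.0000]·P = 145.0000
eq1−eq3 → [20.0000  0.0000]·P = 130.0000
eq1−eq4 → [10.0000  -6.0000]·P = 50.0000
2×2 solve → P = (6.5000, 2.5000)
check cable 4: ‖A_4−P‖² = 14.5000 ≈ L_4² = 14.5000 ✓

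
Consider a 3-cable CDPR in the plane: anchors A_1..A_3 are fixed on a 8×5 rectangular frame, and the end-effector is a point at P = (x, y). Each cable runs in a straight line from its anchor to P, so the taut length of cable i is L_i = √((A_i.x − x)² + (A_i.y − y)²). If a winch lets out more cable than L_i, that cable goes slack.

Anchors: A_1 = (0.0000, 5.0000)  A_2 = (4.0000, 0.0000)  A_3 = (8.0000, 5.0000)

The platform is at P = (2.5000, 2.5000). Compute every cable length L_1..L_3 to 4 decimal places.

(3.5355, 2.9155, 6.0415)

L_1: Δ = A_1−P = (-2.5000, 2.5000) → ‖Δ‖ = √12.5000 = 3.5355
L_2: Δ = A_2−P = (1.5000, -2.5000) → ‖Δ‖ = √8.5000 = 2.9155
L_3: Δ = A_3−P = (5.5000, 2.5000) → ‖Δ‖ = √36.5000 = 6.0415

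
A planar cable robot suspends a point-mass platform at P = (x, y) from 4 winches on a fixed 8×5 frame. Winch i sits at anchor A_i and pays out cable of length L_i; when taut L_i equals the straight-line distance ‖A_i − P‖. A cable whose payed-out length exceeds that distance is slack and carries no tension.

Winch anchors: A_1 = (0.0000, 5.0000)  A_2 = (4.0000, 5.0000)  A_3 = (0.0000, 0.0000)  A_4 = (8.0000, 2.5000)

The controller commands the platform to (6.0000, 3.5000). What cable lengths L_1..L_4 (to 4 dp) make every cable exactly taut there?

(6.1847, 2.5000, 6.9462, 2.2361)

L_1 = √((0.0000−6.0000)² + (5.0000−3.5000)²) = 6.1847
L_2 = √((4.0000−6.0000)² + (5.0000−3.5000)²) = 2.5000
L_3 = √((0.0000−6.0000)² + (0.0000−3.5000)²) = 6.9462
L_4 = √((8.0000−6.0000)² + (2.5000−3.5000)²) = 2.2361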